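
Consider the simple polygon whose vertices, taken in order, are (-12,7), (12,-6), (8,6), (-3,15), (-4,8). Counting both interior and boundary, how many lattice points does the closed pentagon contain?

The shoelace formula gives twice the area as |[(-12)·(-6) − 12·7] + [12·6 − 8·(-6)] + [8·15 − (-3)·6] + [(-3)·8 − (-4)·15] + [(-4)·7 − (-12)·8]| = 350, so the area is 175.
Summing gcd(|Δx|,|Δy|) over the edges gives the boundary count: gcd(24,13) + gcd(4,12) + gcd(11,9) + gcd(1,7) + gcd(8,1) = 1+4+1+1+1 = 8.
Pick's theorem gives I = A − B/2 + 1 = 175 − 8/2 + 1 = 172, so the closed region contains I + B = 172 + 8 = 180 lattice points.

180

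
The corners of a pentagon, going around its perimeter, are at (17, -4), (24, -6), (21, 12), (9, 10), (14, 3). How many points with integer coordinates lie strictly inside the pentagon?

Using the shoelace formula, 2A = |[17·(-6) − 24·(-4)] + [24·12 − 21·(-6)] + [21·10 − 9·12] + [9·3 − 14·10] + [14·(-4) − 17·3]| = 290, so the area is 145.
The number of boundary lattice points is Σ gcd(|Δx|,|Δy|) = gcd(7,2) + gcd(3,18) + gcd(12,2) + gcd(5,7) + gcd(3,7) = 1+3+2+1+1 = 8.
By Pick's theorem A = I + B/2 − 1, so I = 145 − 8/2 + 1 = 142.

142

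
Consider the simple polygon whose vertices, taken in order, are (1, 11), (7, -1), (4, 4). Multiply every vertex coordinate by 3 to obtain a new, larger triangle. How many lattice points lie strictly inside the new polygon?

Using the shoelace formula, 2A = |[1·(-1) − 7·11] + [7·4 − 4·(-1)] + [4·11 − 1·4]| = 6, so the area is 3.
The number of boundary lattice points is Σ gcd(|Δx|,|Δy|) = gcd(6,12) + gcd(3,5) + gcd(3,7) = 6+1+1 = 8.
Scaling by 3 multiplies the area by 3² = 9 (so the new area is 27) and multiplies the boundary lattice-point count by 3, giving 24.
By Pick's theorem, the interior count of the dilated polygon is 27 − 24/2 + 1 = 16.

16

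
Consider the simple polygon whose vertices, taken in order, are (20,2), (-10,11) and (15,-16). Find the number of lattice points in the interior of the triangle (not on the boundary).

291

By the shoelace formula, twice the signed area is |(20·11 − (-10)·2) + ((-10)·(-16) − 15·11) + (15·2 − 20·(-16))| = 585, so the area is 585/2.
Summing gcd(|Δx|,|Δy|) over the edges gives the boundary count: gcd(30,9) + gcd(25,27) + gcd(5,18) = 3+1+1 = 5.
By Pick's theorem A = I + B/2 − 1, so I = 585/2 − 5/2 + 1 = 291.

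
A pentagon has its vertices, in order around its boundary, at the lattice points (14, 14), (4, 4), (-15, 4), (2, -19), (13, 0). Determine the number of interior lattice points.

By the shoelace formula, twice the signed area is |[14·4 − 4·14] + [4·4 − (-15)·4] + [(-15)·(-19) − 2·4] + [2·0 − 13·(-19)] + [13·14 − 14·0]| = 782, so the area is 391.
Along each edge there are gcd(|Δx|,|Δy|)+1 lattice points, so counting each shared vertex once the boundary has gcd(10,10) + gcd(19,0) + gcd(17,23) + gcd(11,19) + gcd(1,14) = 10+19+1+1+1 = 32.
Pick's theorem gives I = A − B/2 + 1 = 391 − 32/2 + 1 = 376.

376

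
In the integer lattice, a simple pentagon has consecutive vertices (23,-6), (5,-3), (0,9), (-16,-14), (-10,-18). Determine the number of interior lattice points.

382

Using the shoelace formula, 2A = |(23·(-3) − 5·(-6)) + (5·9 − 0·(-3)) + (0·(-14) − (-16)·9) + ((-16)·(-18) − (-10)·(-14)) + ((-10)·(-6) − 23·(-18))| = 772, so the area is 386.
Along each edge there are gcd(|Δx|,|Δy|)+1 lattice points, so counting each shared vertex once the boundary has gcd(18,3) + gcd(5,12) + gcd(16,23) + gcd(6,4) + gcd(33,12) = 3+1+1+2+3 = 10.
By Pick's theorem A = I + B/2 − 1, so I = 386 − 10/2 + 1 = 382.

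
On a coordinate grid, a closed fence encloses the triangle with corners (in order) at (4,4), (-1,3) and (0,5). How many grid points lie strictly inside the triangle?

4

By the shoelace formula, twice the signed area is |[4·3 − (-1)·4] + [(-1)·5 − 0·3] + [0·4 − 4·5]| = 9, so the area is 4.5.
The number of boundary lattice points is Σ gcd(|Δx|,|Δy|) = gcd(5,1) + gcd(1,2) + gcd(4,1) = 1+1+1 = 3.
Pick's theorem gives I = A − B/2 + 1 = 4.5 − 3/2 + 1 = 4.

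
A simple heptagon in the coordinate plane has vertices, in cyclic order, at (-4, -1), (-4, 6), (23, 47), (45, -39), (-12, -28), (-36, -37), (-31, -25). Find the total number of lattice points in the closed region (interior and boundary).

2997

The shoelace formula gives twice the area as |((-4)·6 − (-4)·(-1)) + ((-4)·47 − 23·6) + (23·(-39) − 45·47) + (45·(-28) − (-12)·(-39)) + ((-12)·(-37) − (-36)·(-28)) + ((-36)·(-25) − (-31)·(-37)) + ((-31)·(-1) − (-4)·(-25))| = 5974, so the area is 2987.
Summing gcd(|Δx|,|Δy|) over the edges gives the boundary count: gcd(0,7) + gcd(27,41) + gcd(22,86) + gcd(57,11) + gcd(24,9) + gcd(5,12) + gcd(27,24) = 7+1+2+1+3+1+3 = 18.
Pick's theorem gives I = A − B/2 + 1 = 2987 − 18/2 + 1 = 2979, so the closed region contains I + B = 2979 + 18 = 2997 lattice points.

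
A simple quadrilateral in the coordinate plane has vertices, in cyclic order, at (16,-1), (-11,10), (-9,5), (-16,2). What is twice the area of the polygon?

230

The shoelace formula gives twice the area as |(16·10 − (-11)·(-1)) + ((-11)·5 − (-9)·10) + ((-9)·2 − (-16)·5) + ((-16)·(-1) − 16·2)| = 230, so the area is 115.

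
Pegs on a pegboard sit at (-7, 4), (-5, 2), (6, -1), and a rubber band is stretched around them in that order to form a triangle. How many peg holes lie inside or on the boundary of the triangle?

11

The shoelace formula gives twice the area as |[(-7)·2 − (-5)·4] + [(-5)·(-1) − 6·2] + [6·4 − (-7)·(-1)]| = 16, so the area is 8.
The number of boundary lattice points is Σ gcd(|Δx|,|Δy|) = gcd(2,2) + gcd(11,3) + gcd(13,5) = 2+1+1 = 4.
Pick's theorem gives I = A − B/2 + 1 = 8 − 4/2 + 1 = 7, so the closed region contains I + B = 7 + 4 = 11 lattice points.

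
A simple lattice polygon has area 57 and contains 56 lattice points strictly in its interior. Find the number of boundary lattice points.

4

Pick's theorem gives A = I + B/2 − 1, so B = 2(A − I + 1) = 2(57 − 56 + 1) = 4.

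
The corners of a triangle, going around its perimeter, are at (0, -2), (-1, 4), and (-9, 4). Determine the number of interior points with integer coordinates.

19

The shoelace formula gives twice the area as |[0·4 − (-1)·(-2)] + [(-1)·4 − (-9)·4] + [(-9)·(-2) − 0·4]| = 48, so the area is 24.
The number of boundary lattice points is Σ gcd(|Δx|,|Δy|) = gcd(1,6) + gcd(8,0) + gcd(9,6) = 1+8+3 = 12.
By Pick's theorem A = I + B/2 − 1, so I = 24 − 12/2 + 1 = 19.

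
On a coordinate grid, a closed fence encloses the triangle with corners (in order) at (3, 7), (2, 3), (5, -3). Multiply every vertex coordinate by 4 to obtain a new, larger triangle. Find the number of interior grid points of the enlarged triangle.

The shoelace formula gives twice the area as |[3·3 − 2·7] + [2·(-3) − 5·3] + [5·7 − 3·(-3)]| = 18, so the area is 9.
The number of boundary lattice points is Σ gcd(|Δx|,|Δy|) = gcd(1,4) + gcd(3,6) + gcd(2,10) = 1+3+2 = 6.
Scaling by 4 multiplies the area by 4² = 16 (so the new area is 144) and multiplies the boundary lattice-point count by 4, giving 24.
By Pick's theorem, the interior count of the dilated polygon is 144 − 24/2 + 1 = 133.

133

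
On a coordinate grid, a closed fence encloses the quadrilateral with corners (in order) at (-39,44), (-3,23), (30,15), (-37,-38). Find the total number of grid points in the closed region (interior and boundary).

The shoelace formula gives twice the area as |((-39)·23 − (-3)·44) + ((-3)·15 − 30·23) + (30·(-38) − (-37)·15) + ((-37)·44 − (-39)·(-38))| = 5195, so the area is 5195/2.
Along each edge there are gcd(|Δx|,|Δy|)+1 lattice points, so counting each shared vertex once the boundary has gcd(36,21) + gcd(33,8) + gcd(67,53) + gcd(2,82) = 3+1+1+2 = 7.
Pick's theorem gives I = A − B/2 + 1 = 5195/2 − 7/2 + 1 = 2595, so the closed region contains I + B = 2595 + 7 = 2602 lattice points.

2602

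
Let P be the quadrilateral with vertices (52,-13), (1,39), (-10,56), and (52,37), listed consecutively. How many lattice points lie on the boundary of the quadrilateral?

Summing gcd(|Δx|,|Δy|) over the edges gives the boundary count: gcd(51,52) + gcd(11,17) + gcd(62,19) + gcd(0,50) = 1+1+1+50 = 53.

53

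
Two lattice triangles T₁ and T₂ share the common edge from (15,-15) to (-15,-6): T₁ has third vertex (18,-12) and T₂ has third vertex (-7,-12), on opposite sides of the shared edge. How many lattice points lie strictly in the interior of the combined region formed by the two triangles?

The union is the simple quadrilateral with vertices (15,-15), (18,-12), (-15,-6), (-7,-12) in order.
The shoelace formula gives twice the area as |(15·(-12) − 18·(-15)) + (18·(-6) − (-15)·(-12)) + ((-15)·(-12) − (-7)·(-6)) + ((-7)·(-15) − 15·(-12))| = 225, so the area is 225/2.
The number of boundary lattice points is Σ gcd(|Δx|,|Δy|) = gcd(3,3) + gcd(33,6) + gcd(8,6) + gcd(22,3) = 3+3+2+1 = 9.
By Pick's theorem I = A − B/2 + 1 = 225/2 − 9/2 + 1 = 109.

109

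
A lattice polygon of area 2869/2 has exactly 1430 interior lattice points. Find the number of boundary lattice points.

11

Pick's theorem gives A = I + B/2 − 1, so B = 2(A − I + 1) = 2(2869/2 − 1430 + 1) = 11.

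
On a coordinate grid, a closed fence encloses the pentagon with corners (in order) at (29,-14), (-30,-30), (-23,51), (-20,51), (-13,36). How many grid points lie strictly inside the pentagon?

2288

The shoelace formula gives twice the area as |[29·(-30) − (-30)·(-14)] + [(-30)·51 − (-23)·(-30)] + [(-23)·51 − (-20)·51] + [(-20)·36 − (-13)·51] + [(-13)·(-14) − 29·36]| = 4582, so the area is 2291.
Summing gcd(|Δx|,|Δy|) over the edges gives the boundary count: gcd(59,16) + gcd(7,81) + gcd(3,0) + gcd(7,15) + gcd(42,50) = 1+1+3+1+2 = 8.
Pick's theorem gives I = A − B/2 + 1 = 2291 − 8/2 + 1 = 2288.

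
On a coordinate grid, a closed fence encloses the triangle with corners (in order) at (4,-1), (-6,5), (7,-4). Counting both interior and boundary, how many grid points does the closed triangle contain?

By the shoelace formula, twice the signed area is |[4·5 − (-6)·(-1)] + [(-6)·(-4) − 7·5] + [7·(-1) − 4·(-4)]| = 12, so the area is 6.
Along each edge there are gcd(|Δx|,|Δy|)+1 lattice points, so counting each shared vertex once the boundary has gcd(10,6) + gcd(13,9) + gcd(3,3) = 2+1+3 = 6.
Pick's theorem gives I = A − B/2 + 1 = 6 − 6/2 + 1 = 4, so the closed region contains I + B = 4 + 6 = 10 lattice points.

10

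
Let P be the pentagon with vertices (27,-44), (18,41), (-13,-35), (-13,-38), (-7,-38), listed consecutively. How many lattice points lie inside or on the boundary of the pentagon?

1709

Using the shoelace formula, 2A = |[27·41 − 18·(-44)] + [18·(-35) − (-13)·41] + [(-13)·(-38) − (-13)·(-35)] + [(-13)·(-38) − (-7)·(-38)] + [(-7)·(-44) − 27·(-38)]| = 3403, so the area is 3403/2.
The number of boundary lattice points is Σ gcd(|Δx|,|Δy|) = gcd(9,85) + gcd(31,76) + gcd(0,3) + gcd(6,0) + gcd(34,6) = 1+1+3+6+2 = 13.
Pick's theorem gives I = A − B/2 + 1 = 3403/2 − 13/2 + 1 = 1696, so the closed region contains I + B = 1696 + 13 = 1709 lattice points.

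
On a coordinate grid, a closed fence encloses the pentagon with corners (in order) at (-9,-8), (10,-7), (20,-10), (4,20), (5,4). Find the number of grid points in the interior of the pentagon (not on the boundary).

265

By the shoelace formula, twice the signed area is |((-9)·(-7) − 10·(-8)) + (10·(-10) − 20·(-7)) + (20·20 − 4·(-10)) + (4·4 − 5·20) + (5·(-8) − (-9)·4)| = 535, so the area is 535/2.
The number of boundary lattice points is Σ gcd(|Δx|,|Δy|) = gcd(19,1) + gcd(10,3) + gcd(16,30) + gcd(1,16) + gcd(14,12) = 1+1+2+1+2 = 7.
Pick's theorem gives I = A − B/2 + 1 = 535/2 − 7/2 + 1 = 265.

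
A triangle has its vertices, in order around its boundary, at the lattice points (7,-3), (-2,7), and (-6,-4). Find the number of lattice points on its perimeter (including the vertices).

Along each edge there are gcd(|Δx|,|Δy|)+1 lattice points, so counting each shared vertex once the boundary has gcd(9,10) + gcd(4,11) + gcd(13,1) = 1+1+1 = 3.

3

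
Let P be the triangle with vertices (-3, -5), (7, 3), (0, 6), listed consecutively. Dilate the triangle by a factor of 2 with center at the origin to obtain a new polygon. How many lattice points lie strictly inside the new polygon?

169

The shoelace formula gives twice the area as |[(-3)·3 − 7·(-5)] + [7·6 − 0·3] + [0·(-5) − (-3)·6]| = 86, so the area is 43.
Along each edge there are gcd(|Δx|,|Δy|)+1 lattice points, so counting each shared vertex once the boundary has gcd(10,8) + gcd(7,3) + gcd(3,11) = 2+1+1 = 4.
Scaling by 2 multiplies the area by 2² = 4 (so the new area is 172) and multiplies the boundary lattice-point count by 2, giving 8.
By Pick's theorem, the interior count of the dilated polygon is 172 − 8/2 + 1 = 169.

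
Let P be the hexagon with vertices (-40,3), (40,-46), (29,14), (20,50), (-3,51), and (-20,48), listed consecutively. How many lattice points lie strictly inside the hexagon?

4337

Using the shoelace formula, 2A = |((-40)·(-46) − 40·3) + (40·14 − 29·(-46)) + (29·50 − 20·14) + (20·51 − (-3)·50) + ((-3)·48 − (-20)·51) + ((-20)·3 − (-40)·48)| = 8690, so the area is 4345.
Summing gcd(|Δx|,|Δy|) over the edges gives the boundary count: gcd(80,49) + gcd(11,60) + gcd(9,36) + gcd(23,1) + gcd(17,3) + gcd(20,45) = 1+1+9+1+1+5 = 18.
By Pick's theorem A = I + B/2 − 1, so I = 4345 − 18/2 + 1 = 4337.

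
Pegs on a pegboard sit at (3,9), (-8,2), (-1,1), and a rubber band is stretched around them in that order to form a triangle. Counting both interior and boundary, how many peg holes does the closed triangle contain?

The shoelace formula gives twice the area as |[3·2 − (-8)·9] + [(-8)·1 − (-1)·2] + [(-1)·9 − 3·1]| = 60, so the area is 30.
The number of boundary lattice points is Σ gcd(|Δx|,|Δy|) = gcd(11,7) + gcd(7,1) + gcd(4,8) = 1+1+4 = 6.
Pick's theorem gives I = A − B/2 + 1 = 30 − 6/2 + 1 = 28, so the closed region contains I + B = 28 + 6 = 34 lattice points.

34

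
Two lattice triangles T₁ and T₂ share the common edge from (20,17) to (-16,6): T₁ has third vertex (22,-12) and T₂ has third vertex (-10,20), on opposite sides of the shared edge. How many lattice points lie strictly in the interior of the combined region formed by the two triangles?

The union is the simple quadrilateral with vertices (20,17), (22,-12), (-16,6), (-10,20) in order.
The shoelace formula gives twice the area as |[20·(-12) − 22·17] + [22·6 − (-16)·(-12)] + [(-16)·20 − (-10)·6] + [(-10)·17 − 20·20]| = 1504, so the area is 752.
Summing gcd(|Δx|,|Δy|) over the edges gives the boundary count: gcd(2,29) + gcd(38,18) + gcd(6,14) + gcd(30,3) = 1+2+2+3 = 8.
By Pick's theorem I = A − B/2 + 1 = 752 − 8/2 + 1 = 749.

749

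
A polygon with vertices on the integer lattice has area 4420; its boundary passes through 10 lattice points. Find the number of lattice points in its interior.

Pick's theorem A = I + B/2 − 1 rearranges to I = A − B/2 + 1 = 4420 − 10/2 + 1 = 4416.

4416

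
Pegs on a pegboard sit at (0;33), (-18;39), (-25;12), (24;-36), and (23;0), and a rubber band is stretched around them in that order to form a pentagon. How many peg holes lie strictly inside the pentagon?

By the shoelace formula, twice the signed area is |(0·39 − (-18)·33) + ((-18)·12 − (-25)·39) + ((-25)·(-36) − 24·12) + (24·0 − 23·(-36)) + (23·33 − 0·0)| = 3552, so the area is 1776.
The number of boundary lattice points is Σ gcd(|Δx|,|Δy|) = gcd(18,6) + gcd(7,27) + gcd(49,48) + gcd(1,36) + gcd(23,33) = 6+1+1+1+1 = 10.
By Pick's theorem A = I + B/2 − 1, so I = 1776 − 10/2 + 1 = 1772.

1772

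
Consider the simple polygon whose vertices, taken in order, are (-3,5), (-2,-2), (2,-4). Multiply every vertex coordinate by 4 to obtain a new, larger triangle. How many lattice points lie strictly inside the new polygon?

201

By the shoelace formula, twice the signed area is |((-3)·(-2) − (-2)·5) + ((-2)·(-4) − 2·(-2)) + (2·5 − (-3)·(-4))| = 26, so the area is 13.
The number of boundary lattice points is Σ gcd(|Δx|,|Δy|) = gcd(1,7) + gcd(4,2) + gcd(5,9) = 1+2+1 = 4.
Scaling by 4 multiplies the area by 4² = 16 (so the new area is 208) and multiplies the boundary lattice-point count by 4, giving 16.
By Pick's theorem, the interior count of the dilated polygon is 208 − 16/2 + 1 = 201.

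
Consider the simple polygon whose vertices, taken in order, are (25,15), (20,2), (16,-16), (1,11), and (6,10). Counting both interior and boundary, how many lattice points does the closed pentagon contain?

Using the shoelace formula, 2A = |(25·2 − 20·15) + (20·(-16) − 16·2) + (16·11 − 1·(-16)) + (1·10 − 6·11) + (6·15 − 25·10)| = 626, so the area is 313.
Along each edge there are gcd(|Δx|,|Δy|)+1 lattice points, so counting each shared vertex once the boundary has gcd(5,13) + gcd(4,18) + gcd(15,27) + gcd(5,1) + gcd(19,5) = 1+2+3+1+1 = 8.
Pick's theorem gives I = A − B/2 + 1 = 313 − 8/2 + 1 = 310, so the closed region contains I + B = 310 + 8 = 318 lattice points.

318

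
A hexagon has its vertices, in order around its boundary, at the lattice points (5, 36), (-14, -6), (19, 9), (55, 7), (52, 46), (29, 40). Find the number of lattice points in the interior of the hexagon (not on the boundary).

The shoelace formula gives twice the area as |(5·(-6) − (-14)·36) + ((-14)·9 − 19·(-6)) + (19·7 − 55·9) + (55·46 − 52·7) + (52·40 − 29·46) + (29·36 − 5·40)| = 3856, so the area is 1928.
Summing gcd(|Δx|,|Δy|) over the edges gives the boundary count: gcd(19,42) + gcd(33,15) + gcd(36,2) + gcd(3,39) + gcd(23,6) + gcd(24,4) = 1+3+2+3+1+4 = 14.
Pick's theorem gives I = A − B/2 + 1 = 1928 − 14/2 + 1 = 1922.

1922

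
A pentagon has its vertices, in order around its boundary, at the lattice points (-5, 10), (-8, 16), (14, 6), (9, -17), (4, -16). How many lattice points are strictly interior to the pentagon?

Using the shoelace formula, 2A = |[(-5)·16 − (-8)·10] + [(-8)·6 − 14·16] + [14·(-17) − 9·6] + [9·(-16) − 4·(-17)] + [4·10 − (-5)·(-16)]| = 680, so the area is 340.
Summing gcd(|Δx|,|Δy|) over the edges gives the boundary count: gcd(3,6) + gcd(22,10) + gcd(5,23) + gcd(5,1) + gcd(9,26) = 3+2+1+1+1 = 8.
By Pick's theorem A = I + B/2 − 1, so I = 340 − 8/2 + 1 = 337.

337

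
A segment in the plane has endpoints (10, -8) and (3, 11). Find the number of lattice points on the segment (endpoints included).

The number of lattice points on a segment between lattice points is gcd(|Δx|,|Δy|) + 1 = gcd(7,19) + 1 = 1 + 1 = 2.

2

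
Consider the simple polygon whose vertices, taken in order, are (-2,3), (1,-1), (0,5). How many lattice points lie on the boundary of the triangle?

Summing gcd(|Δx|,|Δy|) over the edges gives the boundary count: gcd(3,4) + gcd(1,6) + gcd(2,2) = 1+1+2 = 4.

4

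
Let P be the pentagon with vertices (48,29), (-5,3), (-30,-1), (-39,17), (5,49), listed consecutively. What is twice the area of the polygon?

4368

Using the shoelace formula, 2A = |[48·3 − (-5)·29] + [(-5)·(-1) − (-30)·3] + [(-30)·17 − (-39)·(-1)] + [(-39)·49 − 5·17] + [5·29 − 48·49]| = 4368, so the area is 2184.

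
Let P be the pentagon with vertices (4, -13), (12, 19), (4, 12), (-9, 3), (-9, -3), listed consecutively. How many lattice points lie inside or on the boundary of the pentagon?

By the shoelace formula, twice the signed area is |(4·19 − 12·(-13)) + (12·12 − 4·19) + (4·3 − (-9)·12) + ((-9)·(-3) − (-9)·3) + ((-9)·(-13) − 4·(-3))| = 603, so the area is 603/2.
Summing gcd(|Δx|,|Δy|) over the edges gives the boundary count: gcd(8,32) + gcd(8,7) + gcd(13,9) + gcd(0,6) + gcd(13,10) = 8+1+1+6+1 = 17.
Pick's theorem gives I = A − B/2 + 1 = 603/2 − 17/2 + 1 = 294, so the closed region contains I + B = 294 + 17 = 311 lattice points.

311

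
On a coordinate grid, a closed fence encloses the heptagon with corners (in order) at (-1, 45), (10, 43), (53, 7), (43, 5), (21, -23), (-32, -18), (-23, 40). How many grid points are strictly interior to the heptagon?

By the shoelace formula, twice the signed area is |((-1)·43 − 10·45) + (10·7 − 53·43) + (53·5 − 43·7) + (43·(-23) − 21·5) + (21·(-18) − (-32)·(-23)) + ((-32)·40 − (-23)·(-18)) + ((-23)·45 − (-1)·40)| = 7635, so the area is 3817.5.
The number of boundary lattice points is Σ gcd(|Δx|,|Δy|) = gcd(11,2) + gcd(43,36) + gcd(10,2) + gcd(22,28) + gcd(53,5) + gcd(9,58) + gcd(22,5) = 1+1+2+2+1+1+1 = 9.
By Pick's theorem A = I + B/2 − 1, so I = 3817.5 − 9/2 + 1 = 3814.

3814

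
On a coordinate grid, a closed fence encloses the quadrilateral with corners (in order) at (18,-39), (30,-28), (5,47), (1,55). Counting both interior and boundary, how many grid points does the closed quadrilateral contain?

724

The shoelace formula gives twice the area as |[18·(-28) − 30·(-39)] + [30·47 − 5·(-28)] + [5·55 − 1·47] + [1·(-39) − 18·55]| = 1415, so the area is 707.5.
Summing gcd(|Δx|,|Δy|) over the edges gives the boundary count: gcd(12,11) + gcd(25,75) + gcd(4,8) + gcd(17,94) = 1+25+4+1 = 31.
Pick's theorem gives I = A − B/2 + 1 = 707.5 − 31/2 + 1 = 693, so the closed region contains I + B = 693 + 31 = 724 lattice points.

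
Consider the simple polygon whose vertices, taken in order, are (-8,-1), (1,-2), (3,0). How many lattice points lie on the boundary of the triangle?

4

Along each edge there are gcd(|Δx|,|Δy|)+1 lattice points, so counting each shared vertex once the boundary has gcd(9,1) + gcd(2,2) + gcd(11,1) = 1+2+1 = 4.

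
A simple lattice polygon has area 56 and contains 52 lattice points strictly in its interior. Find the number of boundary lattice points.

Pick's theorem gives A = I + B/2 − 1, so B = 2(A − I + 1) = 2(56 − 52 + 1) = 10.

10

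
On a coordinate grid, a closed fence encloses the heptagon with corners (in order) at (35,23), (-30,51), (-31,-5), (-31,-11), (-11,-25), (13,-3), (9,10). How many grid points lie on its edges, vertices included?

The number of boundary lattice points is Σ gcd(|Δx|,|Δy|) = gcd(65,28) + gcd(1,56) + gcd(0,6) + gcd(20,14) + gcd(24,22) + gcd(4,13) + gcd(26,13) = 1+1+6+2+2+1+13 = 26.

26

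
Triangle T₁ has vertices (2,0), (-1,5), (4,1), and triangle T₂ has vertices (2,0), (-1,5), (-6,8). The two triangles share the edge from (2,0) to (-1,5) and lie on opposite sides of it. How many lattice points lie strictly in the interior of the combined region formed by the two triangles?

The union is the simple quadrilateral with vertices (2,0), (4,1), (-1,5), (-6,8) in order.
By the shoelace formula, twice the signed area is |[2·1 − 4·0] + [4·5 − (-1)·1] + [(-1)·8 − (-6)·5] + [(-6)·0 − 2·8]| = 29, so the area is 29/2.
Summing gcd(|Δx|,|Δy|) over the edges gives the boundary count: gcd(2,1) + gcd(5,4) + gcd(5,3) + gcd(8,8) = 1+1+1+8 = 11.
By Pick's theorem I = A − B/2 + 1 = 29/2 − 11/2 + 1 = 10.

10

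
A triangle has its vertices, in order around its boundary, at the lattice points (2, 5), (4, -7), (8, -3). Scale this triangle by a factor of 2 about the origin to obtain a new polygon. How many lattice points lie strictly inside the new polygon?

105

The shoelace formula gives twice the area as |(2·(-7) − 4·5) + (4·(-3) − 8·(-7)) + (8·5 − 2·(-3))| = 56, so the area is 28.
Along each edge there are gcd(|Δx|,|Δy|)+1 lattice points, so counting each shared vertex once the boundary has gcd(2,12) + gcd(4,4) + gcd(6,8) = 2+4+2 = 8.
Scaling by 2 multiplies the area by 2² = 4 (so the new area is 112) and multiplies the boundary lattice-point count by 2, giving 16.
By Pick's theorem, the interior count of the dilated polygon is 112 − 16/2 + 1 = 105.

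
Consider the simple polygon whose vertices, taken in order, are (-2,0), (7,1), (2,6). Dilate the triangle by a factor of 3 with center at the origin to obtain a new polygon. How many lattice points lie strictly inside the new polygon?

By the shoelace formula, twice the signed area is |((-2)·1 − 7·0) + (7·6 − 2·1) + (2·0 − (-2)·6)| = 50, so the area is 25.
The number of boundary lattice points is Σ gcd(|Δx|,|Δy|) = gcd(9,1) + gcd(5,5) + gcd(4,6) = 1+5+2 = 8.
Scaling by 3 multiplies the area by 3² = 9 (so the new area is 225) and multiplies the boundary lattice-point count by 3, giving 24.
By Pick's theorem, the interior count of the dilated polygon is 225 − 24/2 + 1 = 214.

214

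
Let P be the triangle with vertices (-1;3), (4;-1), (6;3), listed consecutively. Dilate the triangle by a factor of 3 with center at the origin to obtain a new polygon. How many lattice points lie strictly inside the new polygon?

112

Using the shoelace formula, 2A = |((-1)·(-1) − 4·3) + (4·3 − 6·(-1)) + (6·3 − (-1)·3)| = 28, so the area is 14.
Summing gcd(|Δx|,|Δy|) over the edges gives the boundary count: gcd(5,4) + gcd(2,4) + gcd(7,0) = 1+2+7 = 10.
Scaling by 3 multiplies the area by 3² = 9 (so the new area is 126) and multiplies the boundary lattice-point count by 3, giving 30.
By Pick's theorem, the interior count of the dilated polygon is 126 − 30/2 + 1 = 112.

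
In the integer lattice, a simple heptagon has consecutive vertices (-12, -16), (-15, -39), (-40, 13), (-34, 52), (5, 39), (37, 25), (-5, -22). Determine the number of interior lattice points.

3461

The shoelace formula gives twice the area as |[(-12)·(-39) − (-15)·(-16)] + [(-15)·13 − (-40)·(-39)] + [(-40)·52 − (-34)·13] + [(-34)·39 − 5·52] + [5·25 − 37·39] + [37·(-22) − (-5)·25] + [(-5)·(-16) − (-12)·(-22)]| = 6942, so the area is 3471.
The number of boundary lattice points is Σ gcd(|Δx|,|Δy|) = gcd(3,23) + gcd(25,52) + gcd(6,39) + gcd(39,13) + gcd(32,14) + gcd(42,47) + gcd(7,6) = 1+1+3+13+2+1+1 = 22.
By Pick's theorem A = I + B/2 − 1, so I = 3471 − 22/2 + 1 = 3461.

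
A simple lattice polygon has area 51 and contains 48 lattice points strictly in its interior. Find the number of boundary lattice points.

Pick's theorem gives A = I + B/2 − 1, so B = 2(A − I + 1) = 2(51 − 48 + 1) = 8.

8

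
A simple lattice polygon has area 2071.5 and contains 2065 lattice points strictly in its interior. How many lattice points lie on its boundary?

Pick's theorem gives A = I + B/2 − 1, so B = 2(A − I + 1) = 2(2071.5 − 2065 + 1) = 15.

15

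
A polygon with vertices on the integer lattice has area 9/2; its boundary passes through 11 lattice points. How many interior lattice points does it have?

0

From Pick's theorem, I = A − B/2 + 1 = 9/2 − 11/2 + 1 = 0.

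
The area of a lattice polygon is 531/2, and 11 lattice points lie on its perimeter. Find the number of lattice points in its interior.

From Pick's theorem, I = A − B/2 + 1 = 531/2 − 11/2 + 1 = 261.

261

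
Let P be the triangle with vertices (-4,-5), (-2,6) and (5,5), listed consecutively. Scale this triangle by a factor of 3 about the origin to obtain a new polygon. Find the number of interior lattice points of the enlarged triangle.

By the shoelace formula, twice the signed area is |[(-4)·6 − (-2)·(-5)] + [(-2)·5 − 5·6] + [5·(-5) − (-4)·5]| = 79, so the area is 39.5.
The number of boundary lattice points is Σ gcd(|Δx|,|Δy|) = gcd(2,11) + gcd(7,1) + gcd(9,10) = 1+1+1 = 3.
Scaling by 3 multiplies the area by 3² = 9 (so the new area is 355.5) and multiplies the boundary lattice-point count by 3, giving 9.
By Pick's theorem, the interior count of the dilated polygon is 355.5 − 9/2 + 1 = 352.

352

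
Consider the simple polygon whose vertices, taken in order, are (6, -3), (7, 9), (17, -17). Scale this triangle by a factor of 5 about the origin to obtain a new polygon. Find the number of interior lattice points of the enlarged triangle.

1816

Using the shoelace formula, 2A = |[6·9 − 7·(-3)] + [7·(-17) − 17·9] + [17·(-3) − 6·(-17)]| = 146, so the area is 73.
Summing gcd(|Δx|,|Δy|) over the edges gives the boundary count: gcd(1,12) + gcd(10,26) + gcd(11,14) = 1+2+1 = 4.
Scaling by 5 multiplies the area by 5² = 25 (so the new area is 1825) and multiplies the boundary lattice-point count by 5, giving 20.
By Pick's theorem, the interior count of the dilated polygon is 1825 − 20/2 + 1 = 1816.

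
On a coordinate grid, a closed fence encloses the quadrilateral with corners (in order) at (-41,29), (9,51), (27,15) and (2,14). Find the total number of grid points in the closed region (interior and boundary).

By the shoelace formula, twice the signed area is |[(-41)·51 − 9·29] + [9·15 − 27·51] + [27·14 − 2·15] + [2·29 − (-41)·14]| = 2614, so the area is 1307.
Along each edge there are gcd(|Δx|,|Δy|)+1 lattice points, so counting each shared vertex once the boundary has gcd(50,22) + gcd(18,36) + gcd(25,1) + gcd(43,15) = 2+18+1+1 = 22.
Pick's theorem gives I = A − B/2 + 1 = 1307 − 22/2 + 1 = 1297, so the closed region contains I + B = 1297 + 22 = 1319 lattice points.

1319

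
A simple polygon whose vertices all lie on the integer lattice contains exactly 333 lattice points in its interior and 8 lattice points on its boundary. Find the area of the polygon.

336

Pick's theorem states A = I + B/2 − 1, so A = 333 + 8/2 − 1 = 336.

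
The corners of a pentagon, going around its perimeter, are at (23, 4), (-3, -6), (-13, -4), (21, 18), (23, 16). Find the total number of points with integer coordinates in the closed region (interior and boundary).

By the shoelace formula, twice the signed area is |(23·(-6) − (-3)·4) + ((-3)·(-4) − (-13)·(-6)) + ((-13)·18 − 21·(-4)) + (21·16 − 23·18) + (23·4 − 23·16)| = 696, so the area is 348.
The number of boundary lattice points is Σ gcd(|Δx|,|Δy|) = gcd(26,10) + gcd(10,2) + gcd(34,22) + gcd(2,2) + gcd(0,12) = 2+2+2+2+12 = 20.
Pick's theorem gives I = A − B/2 + 1 = 348 − 20/2 + 1 = 339, so the closed region contains I + B = 339 + 20 = 359 lattice points.

359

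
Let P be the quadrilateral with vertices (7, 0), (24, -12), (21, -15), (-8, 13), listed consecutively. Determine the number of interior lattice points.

63

The shoelace formula gives twice the area as |[7·(-12) − 24·0] + [24·(-15) − 21·(-12)] + [21·13 − (-8)·(-15)] + [(-8)·0 − 7·13]| = 130, so the area is 65.
The number of boundary lattice points is Σ gcd(|Δx|,|Δy|) = gcd(17,12) + gcd(3,3) + gcd(29,28) + gcd(15,13) = 1+3+1+1 = 6.
Pick's theorem gives I = A − B/2 + 1 = 65 − 6/2 + 1 = 63.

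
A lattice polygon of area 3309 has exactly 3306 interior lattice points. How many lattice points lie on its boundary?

8

Pick's theorem gives A = I + B/2 − 1, so B = 2(A − I + 1) = 2(3309 − 3306 + 1) = 8.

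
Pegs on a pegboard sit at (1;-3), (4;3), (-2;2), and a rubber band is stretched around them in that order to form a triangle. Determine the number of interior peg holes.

15

By the shoelace formula, twice the signed area is |[1·3 − 4·(-3)] + [4·2 − (-2)·3] + [(-2)·(-3) − 1·2]| = 33, so the area is 33/2.
Along each edge there are gcd(|Δx|,|Δy|)+1 lattice points, so counting each shared vertex once the boundary has gcd(3,6) + gcd(6,1) + gcd(3,5) = 3+1+1 = 5.
By Pick's theorem A = I + B/2 − 1, so I = 33/2 − 5/2 + 1 = 15.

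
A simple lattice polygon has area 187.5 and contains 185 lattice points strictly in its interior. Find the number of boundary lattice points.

Pick's theorem gives A = I + B/2 − 1, so B = 2(A − I + 1) = 2(187.5 − 185 + 1) = 7.

7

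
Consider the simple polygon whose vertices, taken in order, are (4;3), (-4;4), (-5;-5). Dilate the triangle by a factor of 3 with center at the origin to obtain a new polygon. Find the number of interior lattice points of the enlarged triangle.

Using the shoelace formula, 2A = |(4·4 − (-4)·3) + ((-4)·(-5) − (-5)·4) + ((-5)·3 − 4·(-5))| = 73, so the area is 73/2.
The number of boundary lattice points is Σ gcd(|Δx|,|Δy|) = gcd(8,1) + gcd(1,9) + gcd(9,8) = 1+1+1 = 3.
Scaling by 3 multiplies the area by 3² = 9 (so the new area is 328.5) and multiplies the boundary lattice-point count by 3, giving 9.
By Pick's theorem, the interior count of the dilated polygon is 328.5 − 9/2 + 1 = 325.

325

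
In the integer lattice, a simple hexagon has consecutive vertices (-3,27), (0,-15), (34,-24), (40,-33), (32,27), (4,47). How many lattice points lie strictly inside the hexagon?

By the shoelace formula, twice the signed area is |((-3)·(-15) − 0·27) + (0·(-24) − 34·(-15)) + (34·(-33) − 40·(-24)) + (40·27 − 32·(-33)) + (32·47 − 4·27) + (4·27 − (-3)·47)| = 4174, so the area is 2087.
Summing gcd(|Δx|,|Δy|) over the edges gives the boundary count: gcd(3,42) + gcd(34,9) + gcd(6,9) + gcd(8,60) + gcd(28,20) + gcd(7,20) = 3+1+3+4+4+1 = 16.
By Pick's theorem A = I + B/2 − 1, so I = 2087 − 16/2 + 1 = 2080.

2080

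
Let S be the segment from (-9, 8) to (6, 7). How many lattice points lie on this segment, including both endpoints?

2

The number of lattice points on a segment between lattice points is gcd(|Δx|,|Δy|) + 1 = gcd(15,1) + 1 = 1 + 1 = 2.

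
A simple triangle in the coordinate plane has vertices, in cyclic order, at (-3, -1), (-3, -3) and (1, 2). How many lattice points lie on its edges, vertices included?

4

Along each edge there are gcd(|Δx|,|Δy|)+1 lattice points, so counting each shared vertex once the boundary has gcd(0,2) + gcd(4,5) + gcd(4,3) = 2+1+1 = 4.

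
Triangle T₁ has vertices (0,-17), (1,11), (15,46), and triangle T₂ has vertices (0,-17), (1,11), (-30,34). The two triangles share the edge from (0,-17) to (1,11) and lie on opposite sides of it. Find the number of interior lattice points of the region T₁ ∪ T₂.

618

The union is the simple quadrilateral with vertices (0,-17), (15,46), (1,11), (-30,34) in order.
Using the shoelace formula, 2A = |[0·46 − 15·(-17)] + [15·11 − 1·46] + [1·34 − (-30)·11] + [(-30)·(-17) − 0·34]| = 1248, so the area is 624.
Along each edge there are gcd(|Δx|,|Δy|)+1 lattice points, so counting each shared vertex once the boundary has gcd(15,63) + gcd(14,35) + gcd(31,23) + gcd(30,51) = 3+7+1+3 = 14.
By Pick's theorem I = A − B/2 + 1 = 624 − 14/2 + 1 = 618.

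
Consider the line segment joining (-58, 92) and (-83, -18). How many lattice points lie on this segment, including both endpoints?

6

The number of lattice points on a segment between lattice points is gcd(|Δx|,|Δy|) + 1 = gcd(25,110) + 1 = 5 + 1 = 6.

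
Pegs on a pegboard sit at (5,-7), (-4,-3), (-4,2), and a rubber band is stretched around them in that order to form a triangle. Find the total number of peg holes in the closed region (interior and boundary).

31

Using the shoelace formula, 2A = |(5·(-3) − (-4)·(-7)) + ((-4)·2 − (-4)·(-3)) + ((-4)·(-7) − 5·2)| = 45, so the area is 22.5.
The number of boundary lattice points is Σ gcd(|Δx|,|Δy|) = gcd(9,4) + gcd(0,5) + gcd(9,9) = 1+5+9 = 15.
Pick's theorem gives I = A − B/2 + 1 = 22.5 − 15/2 + 1 = 16, so the closed region contains I + B = 16 + 15 = 31 lattice points.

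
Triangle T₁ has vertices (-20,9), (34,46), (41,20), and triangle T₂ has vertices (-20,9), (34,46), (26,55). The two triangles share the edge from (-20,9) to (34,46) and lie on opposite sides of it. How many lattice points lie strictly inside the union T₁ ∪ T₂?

The union is the simple quadrilateral with vertices (-20,9), (41,20), (34,46), (26,55) in order.
The shoelace formula gives twice the area as |[(-20)·20 − 41·9] + [41·46 − 34·20] + [34·55 − 26·46] + [26·9 − (-20)·55]| = 2445, so the area is 1222.5.
The number of boundary lattice points is Σ gcd(|Δx|,|Δy|) = gcd(61,11) + gcd(7,26) + gcd(8,9) + gcd(46,46) = 1+1+1+46 = 49.
By Pick's theorem I = A − B/2 + 1 = 1222.5 − 49/2 + 1 = 1199.

1199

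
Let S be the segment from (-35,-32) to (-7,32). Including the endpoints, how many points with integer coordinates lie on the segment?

5

The number of lattice points on a segment between lattice points is gcd(|Δx|,|Δy|) + 1 = gcd(28,64) + 1 = 4 + 1 = 5.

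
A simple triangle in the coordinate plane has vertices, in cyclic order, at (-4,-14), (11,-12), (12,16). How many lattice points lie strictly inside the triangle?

208

The shoelace formula gives twice the area as |((-4)·(-12) − 11·(-14)) + (11·16 − 12·(-12)) + (12·(-14) − (-4)·16)| = 418, so the area is 209.
The number of boundary lattice points is Σ gcd(|Δx|,|Δy|) = gcd(15,2) + gcd(1,28) + gcd(16,30) = 1+1+2 = 4.
Pick's theorem gives I = A − B/2 + 1 = 209 − 4/2 + 1 = 208.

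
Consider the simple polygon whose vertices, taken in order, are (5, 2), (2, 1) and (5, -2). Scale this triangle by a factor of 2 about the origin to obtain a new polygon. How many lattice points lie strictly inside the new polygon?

The shoelace formula gives twice the area as |(5·1 − 2·2) + (2·(-2) − 5·1) + (5·2 − 5·(-2))| = 12, so the area is 6.
The number of boundary lattice points is Σ gcd(|Δx|,|Δy|) = gcd(3,1) + gcd(3,3) + gcd(0,4) = 1+3+4 = 8.
Scaling by 2 multiplies the area by 2² = 4 (so the new area is 24) and multiplies the boundary lattice-point count by 2, giving 16.
By Pick's theorem, the interior count of the dilated polygon is 24 − 16/2 + 1 = 17.

17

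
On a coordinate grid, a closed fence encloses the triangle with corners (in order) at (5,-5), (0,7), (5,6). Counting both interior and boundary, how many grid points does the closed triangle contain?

35

The shoelace formula gives twice the area as |(5·7 − 0·(-5)) + (0·6 − 5·7) + (5·(-5) − 5·6)| = 55, so the area is 27.5.
Along each edge there are gcd(|Δx|,|Δy|)+1 lattice points, so counting each shared vertex once the boundary has gcd(5,12) + gcd(5,1) + gcd(0,11) = 1+1+11 = 13.
Pick's theorem gives I = A − B/2 + 1 = 27.5 − 13/2 + 1 = 22, so the closed region contains I + B = 22 + 13 = 35 lattice points.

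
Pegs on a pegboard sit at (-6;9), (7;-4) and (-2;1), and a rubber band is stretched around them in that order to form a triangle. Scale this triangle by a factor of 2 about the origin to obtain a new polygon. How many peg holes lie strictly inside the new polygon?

Using the shoelace formula, 2A = |[(-6)·(-4) − 7·9] + [7·1 − (-2)·(-4)] + [(-2)·9 − (-6)·1]| = 52, so the area is 26.
Along each edge there are gcd(|Δx|,|Δy|)+1 lattice points, so counting each shared vertex once the boundary has gcd(13,13) + gcd(9,5) + gcd(4,8) = 13+1+4 = 18.
Scaling by 2 multiplies the area by 2² = 4 (so the new area is 104) and multiplies the boundary lattice-point count by 2, giving 36.
By Pick's theorem, the interior count of the dilated polygon is 104 − 36/2 + 1 = 87.

87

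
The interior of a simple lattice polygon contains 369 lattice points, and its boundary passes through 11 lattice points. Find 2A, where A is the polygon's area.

747

Pick's theorem states A = I + B/2 − 1, so A = 369 + 11/2 − 1 = 747/2.
Hence 2A = 747.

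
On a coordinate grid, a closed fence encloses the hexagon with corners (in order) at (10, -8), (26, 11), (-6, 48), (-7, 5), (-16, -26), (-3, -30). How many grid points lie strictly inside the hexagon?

1461

The shoelace formula gives twice the area as |(10·11 − 26·(-8)) + (26·48 − (-6)·11) + ((-6)·5 − (-7)·48) + ((-7)·(-26) − (-16)·5) + ((-16)·(-30) − (-3)·(-26)) + ((-3)·(-8) − 10·(-30))| = 2926, so the area is 1463.
The number of boundary lattice points is Σ gcd(|Δx|,|Δy|) = gcd(16,19) + gcd(32,37) + gcd(1,43) + gcd(9,31) + gcd(13,4) + gcd(13,22) = 1+1+1+1+1+1 = 6.
By Pick's theorem A = I + B/2 − 1, so I = 1463 − 6/2 + 1 = 1461.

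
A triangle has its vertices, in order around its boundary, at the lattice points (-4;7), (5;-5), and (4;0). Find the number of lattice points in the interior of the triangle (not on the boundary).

15

By the shoelace formula, twice the signed area is |[(-4)·(-5) − 5·7] + [5·0 − 4·(-5)] + [4·7 − (-4)·0]| = 33, so the area is 16.5.
Along each edge there are gcd(|Δx|,|Δy|)+1 lattice points, so counting each shared vertex once the boundary has gcd(9,12) + gcd(1,5) + gcd(8,7) = 3+1+1 = 5.
By Pick's theorem A = I + B/2 − 1, so I = 16.5 − 5/2 + 1 = 15.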